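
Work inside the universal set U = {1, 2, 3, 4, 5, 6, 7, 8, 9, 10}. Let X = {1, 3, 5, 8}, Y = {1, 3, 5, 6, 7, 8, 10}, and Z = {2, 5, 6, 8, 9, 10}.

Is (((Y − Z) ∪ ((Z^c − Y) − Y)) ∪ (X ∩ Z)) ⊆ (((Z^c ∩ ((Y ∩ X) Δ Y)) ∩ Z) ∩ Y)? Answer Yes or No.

No

Y − Z = {1, 3, 7}
Z^c = {1, 3, 4, 7}
Z^c − Y = {4}
(Z^c − Y) − Y = {4}
(Y − Z) ∪ ((Z^c − Y) − Y) = {1, 3, 4, 7}
X ∩ Z = {5, 8}
((Y − Z) ∪ ((Z^c − Y) − Y)) ∪ (X ∩ Z) = {1, 3, 4, 5, 7, 8}
Y ∩ X = {1, 3, 5, 8}
(Y ∩ X) Δ Y = {6, 7, 10}
Z^c ∩ ((Y ∩ X) Δ Y) = {7}
(Z^c ∩ ((Y ∩ X) Δ Y)) ∩ Z = {}
((Z^c ∩ ((Y ∩ X) Δ Y)) ∩ Z) ∩ Y = {}
1 ∈ ((Y − Z) ∪ ((Z^c − Y) − Y)) ∪ (X ∩ Z) but 1 ∉ ((Z^c ∩ ((Y ∩ X) Δ Y)) ∩ Z) ∩ Y, so the inclusion fails.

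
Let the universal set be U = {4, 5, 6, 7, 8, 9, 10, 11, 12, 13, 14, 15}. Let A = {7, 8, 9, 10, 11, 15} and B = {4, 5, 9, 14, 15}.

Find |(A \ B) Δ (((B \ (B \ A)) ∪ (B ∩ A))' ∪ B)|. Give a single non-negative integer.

A \ B = {7, 8, 10, 11}
B \ A = {4, 5, 14}
B \ (B \ A) = {9, 15}
B ∩ A = {9, 15}
(B \ (B \ A)) ∪ (B ∩ A) = {9, 15}
((B \ (B \ A)) ∪ (B ∩ A))' = {4, 5, 6, 7, 8, 10, 11, 12, 13, 14}
((B \ (B \ A)) ∪ (B ∩ A))' ∪ B = {4, 5, 6, 7, 8, 9, 10, 11, 12, 13, 14, 15}
(A \ B) Δ (((B \ (B \ A)) ∪ (B ∩ A))' ∪ B) = {4, 5, 6, 9, 12, 13, 14, 15}
|(A \ B) Δ (((B \ (B \ A)) ∪ (B ∩ A))' ∪ B)| = 8

8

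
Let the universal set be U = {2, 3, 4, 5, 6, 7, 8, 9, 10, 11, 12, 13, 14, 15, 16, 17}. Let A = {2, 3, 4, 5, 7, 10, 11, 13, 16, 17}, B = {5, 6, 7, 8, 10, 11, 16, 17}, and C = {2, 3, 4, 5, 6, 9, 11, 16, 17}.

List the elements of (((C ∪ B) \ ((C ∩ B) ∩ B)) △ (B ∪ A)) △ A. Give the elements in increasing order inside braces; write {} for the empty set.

C ∪ B = {2, 3, 4, 5, 6, 7, 8, 9, 10, 11, 16, 17}
C ∩ B = {5, 6, 11, 16, 17}
(C ∩ B) ∩ B = {5, 6, 11, 16, 17}
(C ∪ B) \ ((C ∩ B) ∩ B) = {2, 3, 4, 7, 8, 9, 10}
B ∪ A = {2, 3, 4, 5, 6, 7, 8, 10, 11, 13, 16, 17}
((C ∪ B) \ ((C ∩ B) ∩ B)) △ (B ∪ A) = {5, 6, 9, 11, 13, 16, 17}
(((C ∪ B) \ ((C ∩ B) ∩ B)) △ (B ∪ A)) △ A = {2, 3, 4, 6, 7, 9, 10}

{2, 3, 4, 6, 7, 9, 10}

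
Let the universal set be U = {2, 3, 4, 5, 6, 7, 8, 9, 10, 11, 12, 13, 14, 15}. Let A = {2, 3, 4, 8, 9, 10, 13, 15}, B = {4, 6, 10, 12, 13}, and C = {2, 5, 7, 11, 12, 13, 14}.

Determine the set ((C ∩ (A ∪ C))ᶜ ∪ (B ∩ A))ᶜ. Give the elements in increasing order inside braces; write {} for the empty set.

A ∪ C = {2, 3, 4, 5, 7, 8, 9, 10, 11, 12, 13, 14, 15}
C ∩ (A ∪ C) = {2, 5, 7, 11, 12, 13, 14}
(C ∩ (A ∪ C))ᶜ = {3, 4, 6, 8, 9, 10, 15}
B ∩ A = {4, 10, 13}
(C ∩ (A ∪ C))ᶜ ∪ (B ∩ A) = {3, 4, 6, 8, 9, 10, 13, 15}
((C ∩ (A ∪ C))ᶜ ∪ (B ∩ A))ᶜ = {2, 5, 7, 11, 12, 14}

{2, 5, 7, 11, 12, 14}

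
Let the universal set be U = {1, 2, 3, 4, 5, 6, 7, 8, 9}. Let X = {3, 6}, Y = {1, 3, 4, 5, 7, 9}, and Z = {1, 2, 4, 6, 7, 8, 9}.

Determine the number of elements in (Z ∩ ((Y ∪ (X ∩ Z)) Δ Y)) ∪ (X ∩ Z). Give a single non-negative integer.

1

X ∩ Z = {6}
Y ∪ (X ∩ Z) = {1, 3, 4, 5, 6, 7, 9}
(Y ∪ (X ∩ Z)) Δ Y = {6}
Z ∩ ((Y ∪ (X ∩ Z)) Δ Y) = {6}
(Z ∩ ((Y ∪ (X ∩ Z)) Δ Y)) ∪ (X ∩ Z) = {6}
|(Z ∩ ((Y ∪ (X ∩ Z)) Δ Y)) ∪ (X ∩ Z)| = 1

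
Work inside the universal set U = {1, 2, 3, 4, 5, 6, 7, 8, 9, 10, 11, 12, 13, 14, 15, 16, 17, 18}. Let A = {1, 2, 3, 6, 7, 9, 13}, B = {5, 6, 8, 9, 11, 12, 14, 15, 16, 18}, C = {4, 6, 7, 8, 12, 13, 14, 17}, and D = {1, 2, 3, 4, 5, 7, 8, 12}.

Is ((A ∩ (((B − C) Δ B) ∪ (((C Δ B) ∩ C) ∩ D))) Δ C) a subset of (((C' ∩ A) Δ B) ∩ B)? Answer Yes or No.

B − C = {5, 9, 11, 15, 16, 18}
(B − C) Δ B = {6, 8, 12, 14}
C Δ B = {4, 5, 7, 9, 11, 13, 15, 16, 17, 18}
(C Δ B) ∩ C = {4, 7, 13, 17}
((C Δ B) ∩ C) ∩ D = {4, 7}
((B − C) Δ B) ∪ (((C Δ B) ∩ C) ∩ D) = {4, 6, 7, 8, 12, 14}
A ∩ (((B − C) Δ B) ∪ (((C Δ B) ∩ C) ∩ D)) = {6, 7}
(A ∩ (((B − C) Δ B) ∪ (((C Δ B) ∩ C) ∩ D))) Δ C = {4, 8, 12, 13, 14, 17}
C' = {1, 2, 3, 5, 9, 10, 11, 15, 16, 18}
C' ∩ A = {1, 2, 3, 9}
(C' ∩ A) Δ B = {1, 2, 3, 5, 6, 8, 11, 12, 14, 15, 16, 18}
((C' ∩ A) Δ B) ∩ B = {5, 6, 8, 11, 12, 14, 15, 16, 18}
4 ∈ (A ∩ (((B − C) Δ B) ∪ (((C Δ B) ∩ C) ∩ D))) Δ C but 4 ∉ ((C' ∩ A) Δ B) ∩ B, so the inclusion fails.

No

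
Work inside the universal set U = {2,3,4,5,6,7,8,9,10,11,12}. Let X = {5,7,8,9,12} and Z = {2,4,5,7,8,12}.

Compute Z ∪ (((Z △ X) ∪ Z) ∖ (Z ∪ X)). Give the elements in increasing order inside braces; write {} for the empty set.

Z △ X = {2,4,9}
(Z △ X) ∪ Z = {2,4,5,7,8,9,12}
Z ∪ X = {2,4,5,7,8,9,12}
((Z △ X) ∪ Z) ∖ (Z ∪ X) = {}
Z ∪ (((Z △ X) ∪ Z) ∖ (Z ∪ X)) = {2,4,5,7,8,12}

{2,4,5,7,8,12}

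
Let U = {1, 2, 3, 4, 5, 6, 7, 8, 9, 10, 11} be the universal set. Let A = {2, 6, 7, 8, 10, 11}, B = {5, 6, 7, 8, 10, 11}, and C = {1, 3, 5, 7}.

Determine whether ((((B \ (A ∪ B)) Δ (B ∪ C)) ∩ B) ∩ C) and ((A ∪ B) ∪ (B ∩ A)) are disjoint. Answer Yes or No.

A ∪ B = {2, 5, 6, 7, 8, 10, 11}
B \ (A ∪ B) = {}
B ∪ C = {1, 3, 5, 6, 7, 8, 10, 11}
(B \ (A ∪ B)) Δ (B ∪ C) = {1, 3, 5, 6, 7, 8, 10, 11}
((B \ (A ∪ B)) Δ (B ∪ C)) ∩ B = {5, 6, 7, 8, 10, 11}
(((B \ (A ∪ B)) Δ (B ∪ C)) ∩ B) ∩ C = {5, 7}
B ∩ A = {6, 7, 8, 10, 11}
(A ∪ B) ∪ (B ∩ A) = {2, 5, 6, 7, 8, 10, 11}
5 lies in both, so they are not disjoint.

No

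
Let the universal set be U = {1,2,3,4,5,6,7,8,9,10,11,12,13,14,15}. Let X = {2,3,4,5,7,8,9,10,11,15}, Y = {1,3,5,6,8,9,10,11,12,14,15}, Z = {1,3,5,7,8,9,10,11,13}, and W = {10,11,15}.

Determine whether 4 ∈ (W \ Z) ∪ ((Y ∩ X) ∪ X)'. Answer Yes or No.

No

4 ∉ W and 4 ∉ Z, so 4 ∉ W \ Z
4 ∉ Y and 4 ∈ X, so 4 ∉ Y ∩ X
4 ∉ (Y ∩ X) and 4 ∈ X, so 4 ∈ (Y ∩ X) ∪ X
4 ∉ ((Y ∩ X) ∪ X)' since 4 ∈ ((Y ∩ X) ∪ X)
4 ∉ (W \ Z) and 4 ∉ ((Y ∩ X) ∪ X)', so 4 ∉ (W \ Z) ∪ ((Y ∩ X) ∪ X)'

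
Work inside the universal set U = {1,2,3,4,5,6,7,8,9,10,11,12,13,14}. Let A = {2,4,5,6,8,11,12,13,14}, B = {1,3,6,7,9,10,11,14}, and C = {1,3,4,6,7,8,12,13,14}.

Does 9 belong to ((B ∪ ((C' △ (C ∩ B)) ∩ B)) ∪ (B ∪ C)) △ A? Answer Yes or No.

Yes

9 ∉ C, so 9 ∈ C'
9 ∉ C and 9 ∈ B, so 9 ∉ C ∩ B
9 ∈ C' and 9 ∉ (C ∩ B), so 9 ∈ C' △ (C ∩ B)
9 ∈ (C' △ (C ∩ B)) and 9 ∈ B, so 9 ∈ (C' △ (C ∩ B)) ∩ B
9 ∈ B and 9 ∈ ((C' △ (C ∩ B)) ∩ B), so 9 ∈ B ∪ ((C' △ (C ∩ B)) ∩ B)
9 ∈ B and 9 ∉ C, so 9 ∈ B ∪ C
9 ∈ (B ∪ ((C' △ (C ∩ B)) ∩ B)) and 9 ∈ (B ∪ C), so 9 ∈ (B ∪ ((C' △ (C ∩ B)) ∩ B)) ∪ (B ∪ C)
9 ∈ ((B ∪ ((C' △ (C ∩ B)) ∩ B)) ∪ (B ∪ C)) and 9 ∉ A, so 9 ∈ ((B ∪ ((C' △ (C ∩ B)) ∩ B)) ∪ (B ∪ C)) △ A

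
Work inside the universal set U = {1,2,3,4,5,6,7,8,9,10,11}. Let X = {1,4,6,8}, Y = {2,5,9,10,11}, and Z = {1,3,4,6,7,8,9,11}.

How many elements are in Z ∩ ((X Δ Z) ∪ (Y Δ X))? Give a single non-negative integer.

8

X Δ Z = {3,7,9,11}
Y Δ X = {1,2,4,5,6,8,9,10,11}
(X Δ Z) ∪ (Y Δ X) = {1,2,3,4,5,6,7,8,9,10,11}
Z ∩ ((X Δ Z) ∪ (Y Δ X)) = {1,3,4,6,7,8,9,11}
|Z ∩ ((X Δ Z) ∪ (Y Δ X))| = 8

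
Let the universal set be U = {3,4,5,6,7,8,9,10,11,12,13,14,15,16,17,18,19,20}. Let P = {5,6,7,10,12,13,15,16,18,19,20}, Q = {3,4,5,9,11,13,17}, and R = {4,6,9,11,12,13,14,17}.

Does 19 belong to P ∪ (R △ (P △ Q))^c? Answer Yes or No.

Yes

19 ∈ P and 19 ∉ Q, so 19 ∈ P △ Q
19 ∉ R and 19 ∈ (P △ Q), so 19 ∈ R △ (P △ Q)
19 ∉ (R △ (P △ Q))^c since 19 ∈ (R △ (P △ Q))
19 ∈ P and 19 ∉ (R △ (P △ Q))^c, so 19 ∈ P ∪ (R △ (P △ Q))^c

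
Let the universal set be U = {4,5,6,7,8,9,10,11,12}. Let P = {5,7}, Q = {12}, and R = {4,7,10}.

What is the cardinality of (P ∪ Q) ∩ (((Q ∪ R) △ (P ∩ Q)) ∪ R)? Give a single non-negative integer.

2

P ∪ Q = {5,7,12}
Q ∪ R = {4,7,10,12}
P ∩ Q = {}
(Q ∪ R) △ (P ∩ Q) = {4,7,10,12}
((Q ∪ R) △ (P ∩ Q)) ∪ R = {4,7,10,12}
(P ∪ Q) ∩ (((Q ∪ R) △ (P ∩ Q)) ∪ R) = {7,12}
|(P ∪ Q) ∩ (((Q ∪ R) △ (P ∩ Q)) ∪ R)| = 2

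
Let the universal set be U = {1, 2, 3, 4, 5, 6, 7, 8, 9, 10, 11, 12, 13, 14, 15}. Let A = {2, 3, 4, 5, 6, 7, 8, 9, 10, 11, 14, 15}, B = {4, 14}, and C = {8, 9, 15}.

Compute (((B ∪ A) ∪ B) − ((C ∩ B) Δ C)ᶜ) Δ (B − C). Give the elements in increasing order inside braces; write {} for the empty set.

{4, 8, 9, 14, 15}

B ∪ A = {2, 3, 4, 5, 6, 7, 8, 9, 10, 11, 14, 15}
(B ∪ A) ∪ B = {2, 3, 4, 5, 6, 7, 8, 9, 10, 11, 14, 15}
C ∩ B = {}
(C ∩ B) Δ C = {8, 9, 15}
((C ∩ B) Δ C)ᶜ = {1, 2, 3, 4, 5, 6, 7, 10, 11, 12, 13, 14}
((B ∪ A) ∪ B) − ((C ∩ B) Δ C)ᶜ = {8, 9, 15}
B − C = {4, 14}
(((B ∪ A) ∪ B) − ((C ∩ B) Δ C)ᶜ) Δ (B − C) = {4, 8, 9, 14, 15}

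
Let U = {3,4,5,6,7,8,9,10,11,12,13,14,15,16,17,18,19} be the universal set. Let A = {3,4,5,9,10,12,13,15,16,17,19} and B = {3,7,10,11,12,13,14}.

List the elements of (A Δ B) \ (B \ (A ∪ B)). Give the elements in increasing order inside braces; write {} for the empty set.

{4,5,7,9,11,14,15,16,17,19}

A Δ B = {4,5,7,9,11,14,15,16,17,19}
A ∪ B = {3,4,5,7,9,10,11,12,13,14,15,16,17,19}
B \ (A ∪ B) = {}
(A Δ B) \ (B \ (A ∪ B)) = {4,5,7,9,11,14,15,16,17,19}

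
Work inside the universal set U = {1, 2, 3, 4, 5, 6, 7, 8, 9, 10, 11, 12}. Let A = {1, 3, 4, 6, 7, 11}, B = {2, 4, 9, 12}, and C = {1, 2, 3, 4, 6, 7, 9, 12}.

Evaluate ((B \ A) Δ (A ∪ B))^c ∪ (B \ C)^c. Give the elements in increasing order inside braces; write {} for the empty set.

B \ A = {2, 9, 12}
A ∪ B = {1, 2, 3, 4, 6, 7, 9, 11, 12}
(B \ A) Δ (A ∪ B) = {1, 3, 4, 6, 7, 11}
((B \ A) Δ (A ∪ B))^c = {2, 5, 8, 9, 10, 12}
B \ C = {}
(B \ C)^c = {1, 2, 3, 4, 5, 6, 7, 8, 9, 10, 11, 12}
((B \ A) Δ (A ∪ B))^c ∪ (B \ C)^c = {1, 2, 3, 4, 5, 6, 7, 8, 9, 10, 11, 12}

{1, 2, 3, 4, 5, 6, 7, 8, 9, 10, 11, 12}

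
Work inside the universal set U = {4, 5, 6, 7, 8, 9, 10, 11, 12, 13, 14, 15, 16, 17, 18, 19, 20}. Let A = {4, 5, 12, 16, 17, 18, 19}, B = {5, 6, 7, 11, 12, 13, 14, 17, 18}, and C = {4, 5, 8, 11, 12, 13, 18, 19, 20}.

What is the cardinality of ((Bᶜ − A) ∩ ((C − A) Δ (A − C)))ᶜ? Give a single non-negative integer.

15

Bᶜ = {4, 8, 9, 10, 15, 16, 19, 20}
Bᶜ − A = {8, 9, 10, 15, 20}
C − A = {8, 11, 13, 20}
A − C = {16, 17}
(C − A) Δ (A − C) = {8, 11, 13, 16, 17, 20}
(Bᶜ − A) ∩ ((C − A) Δ (A − C)) = {8, 20}
((Bᶜ − A) ∩ ((C − A) Δ (A − C)))ᶜ = {4, 5, 6, 7, 9, 10, 11, 12, 13, 14, 15, 16, 17, 18, 19}
|((Bᶜ − A) ∩ ((C − A) Δ (A − C)))ᶜ| = 15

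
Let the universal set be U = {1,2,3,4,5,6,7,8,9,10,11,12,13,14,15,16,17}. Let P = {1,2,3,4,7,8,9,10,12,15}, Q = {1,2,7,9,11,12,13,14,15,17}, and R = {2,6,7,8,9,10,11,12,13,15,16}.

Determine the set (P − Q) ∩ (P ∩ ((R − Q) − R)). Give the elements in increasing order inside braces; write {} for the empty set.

P − Q = {3,4,8,10}
R − Q = {6,8,10,16}
(R − Q) − R = {}
P ∩ ((R − Q) − R) = {}
(P − Q) ∩ (P ∩ ((R − Q) − R)) = {}

{}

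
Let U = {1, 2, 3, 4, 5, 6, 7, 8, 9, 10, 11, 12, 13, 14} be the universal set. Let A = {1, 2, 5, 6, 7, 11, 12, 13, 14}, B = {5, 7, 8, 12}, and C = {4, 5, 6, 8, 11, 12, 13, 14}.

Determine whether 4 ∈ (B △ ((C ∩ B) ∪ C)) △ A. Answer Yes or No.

Yes

4 ∈ C and 4 ∉ B, so 4 ∉ C ∩ B
4 ∉ (C ∩ B) and 4 ∈ C, so 4 ∈ (C ∩ B) ∪ C
4 ∉ B and 4 ∈ ((C ∩ B) ∪ C), so 4 ∈ B △ ((C ∩ B) ∪ C)
4 ∈ (B △ ((C ∩ B) ∪ C)) and 4 ∉ A, so 4 ∈ (B △ ((C ∩ B) ∪ C)) △ A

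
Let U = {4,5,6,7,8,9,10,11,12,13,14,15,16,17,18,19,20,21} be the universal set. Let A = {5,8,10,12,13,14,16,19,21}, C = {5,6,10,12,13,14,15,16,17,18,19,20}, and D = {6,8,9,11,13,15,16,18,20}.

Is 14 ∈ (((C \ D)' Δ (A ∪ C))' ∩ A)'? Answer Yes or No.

Yes

14 ∈ C and 14 ∉ D, so 14 ∈ C \ D
14 ∉ (C \ D)' since 14 ∈ (C \ D)
14 ∈ A and 14 ∈ C, so 14 ∈ A ∪ C
14 ∉ (C \ D)' and 14 ∈ (A ∪ C), so 14 ∈ (C \ D)' Δ (A ∪ C)
14 ∉ ((C \ D)' Δ (A ∪ C))' since 14 ∈ ((C \ D)' Δ (A ∪ C))
14 ∉ ((C \ D)' Δ (A ∪ C))' and 14 ∈ A, so 14 ∉ ((C \ D)' Δ (A ∪ C))' ∩ A
14 ∈ (((C \ D)' Δ (A ∪ C))' ∩ A)' since 14 ∉ (((C \ D)' Δ (A ∪ C))' ∩ A)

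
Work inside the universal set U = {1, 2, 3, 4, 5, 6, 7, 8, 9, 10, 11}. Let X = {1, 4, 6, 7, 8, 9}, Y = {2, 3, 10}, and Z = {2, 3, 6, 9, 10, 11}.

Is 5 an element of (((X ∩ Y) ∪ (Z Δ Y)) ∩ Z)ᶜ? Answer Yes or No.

Yes

5 ∉ X and 5 ∉ Y, so 5 ∉ X ∩ Y
5 ∉ Z and 5 ∉ Y, so 5 ∉ Z Δ Y
5 ∉ (X ∩ Y) and 5 ∉ (Z Δ Y), so 5 ∉ (X ∩ Y) ∪ (Z Δ Y)
5 ∉ ((X ∩ Y) ∪ (Z Δ Y)) and 5 ∉ Z, so 5 ∉ ((X ∩ Y) ∪ (Z Δ Y)) ∩ Z
5 ∈ (((X ∩ Y) ∪ (Z Δ Y)) ∩ Z)ᶜ since 5 ∉ (((X ∩ Y) ∪ (Z Δ Y)) ∩ Z)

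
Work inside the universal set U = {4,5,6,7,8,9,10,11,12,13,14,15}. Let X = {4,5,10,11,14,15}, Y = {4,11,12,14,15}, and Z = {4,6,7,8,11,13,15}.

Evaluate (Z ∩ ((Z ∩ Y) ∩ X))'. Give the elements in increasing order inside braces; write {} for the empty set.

Z ∩ Y = {4,11,15}
(Z ∩ Y) ∩ X = {4,11,15}
Z ∩ ((Z ∩ Y) ∩ X) = {4,11,15}
(Z ∩ ((Z ∩ Y) ∩ X))' = {5,6,7,8,9,10,12,13,14}

{5,6,7,8,9,10,12,13,14}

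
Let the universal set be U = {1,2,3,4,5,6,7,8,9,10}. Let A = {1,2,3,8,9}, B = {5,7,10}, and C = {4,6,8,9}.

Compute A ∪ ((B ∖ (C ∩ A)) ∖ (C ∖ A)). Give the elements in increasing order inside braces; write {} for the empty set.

C ∩ A = {8,9}
B ∖ (C ∩ A) = {5,7,10}
C ∖ A = {4,6}
(B ∖ (C ∩ A)) ∖ (C ∖ A) = {5,7,10}
A ∪ ((B ∖ (C ∩ A)) ∖ (C ∖ A)) = {1,2,3,5,7,8,9,10}

{1,2,3,5,7,8,9,10}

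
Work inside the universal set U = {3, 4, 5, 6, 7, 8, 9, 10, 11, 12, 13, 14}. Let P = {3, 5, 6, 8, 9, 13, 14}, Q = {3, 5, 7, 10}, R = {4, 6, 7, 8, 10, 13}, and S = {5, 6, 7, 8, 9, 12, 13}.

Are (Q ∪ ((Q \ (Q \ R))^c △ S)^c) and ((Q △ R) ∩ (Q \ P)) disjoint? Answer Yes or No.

Yes

Q \ R = {3, 5}
Q \ (Q \ R) = {7, 10}
(Q \ (Q \ R))^c = {3, 4, 5, 6, 8, 9, 11, 12, 13, 14}
(Q \ (Q \ R))^c △ S = {3, 4, 7, 11, 14}
((Q \ (Q \ R))^c △ S)^c = {5, 6, 8, 9, 10, 12, 13}
Q ∪ ((Q \ (Q \ R))^c △ S)^c = {3, 5, 6, 7, 8, 9, 10, 12, 13}
Q △ R = {3, 4, 5, 6, 8, 13}
Q \ P = {7, 10}
(Q △ R) ∩ (Q \ P) = {}
{3, 5, 6, 7, 8, 9, 10, 12, 13} and {} share no elements.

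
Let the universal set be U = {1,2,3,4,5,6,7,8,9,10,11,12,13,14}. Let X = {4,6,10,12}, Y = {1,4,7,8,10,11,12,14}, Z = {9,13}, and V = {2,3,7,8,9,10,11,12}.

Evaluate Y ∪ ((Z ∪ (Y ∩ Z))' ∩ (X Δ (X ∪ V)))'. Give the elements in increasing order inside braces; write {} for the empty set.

{1,4,5,6,7,8,9,10,11,12,13,14}

Y ∩ Z = {}
Z ∪ (Y ∩ Z) = {9,13}
(Z ∪ (Y ∩ Z))' = {1,2,3,4,5,6,7,8,10,11,12,14}
X ∪ V = {2,3,4,6,7,8,9,10,11,12}
X Δ (X ∪ V) = {2,3,7,8,9,11}
(Z ∪ (Y ∩ Z))' ∩ (X Δ (X ∪ V)) = {2,3,7,8,11}
((Z ∪ (Y ∩ Z))' ∩ (X Δ (X ∪ V)))' = {1,4,5,6,9,10,12,13,14}
Y ∪ ((Z ∪ (Y ∩ Z))' ∩ (X Δ (X ∪ V)))' = {1,4,5,6,7,8,9,10,11,12,13,14}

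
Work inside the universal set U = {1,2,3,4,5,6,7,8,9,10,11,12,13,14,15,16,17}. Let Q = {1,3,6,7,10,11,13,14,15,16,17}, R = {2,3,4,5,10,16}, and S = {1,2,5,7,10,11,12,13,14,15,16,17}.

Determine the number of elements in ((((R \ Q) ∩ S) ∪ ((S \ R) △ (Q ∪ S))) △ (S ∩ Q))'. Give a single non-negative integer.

6

R \ Q = {2,4,5}
(R \ Q) ∩ S = {2,5}
S \ R = {1,7,11,12,13,14,15,17}
Q ∪ S = {1,2,3,5,6,7,10,11,12,13,14,15,16,17}
(S \ R) △ (Q ∪ S) = {2,3,5,6,10,16}
((R \ Q) ∩ S) ∪ ((S \ R) △ (Q ∪ S)) = {2,3,5,6,10,16}
S ∩ Q = {1,7,10,11,13,14,15,16,17}
(((R \ Q) ∩ S) ∪ ((S \ R) △ (Q ∪ S))) △ (S ∩ Q) = {1,2,3,5,6,7,11,13,14,15,17}
((((R \ Q) ∩ S) ∪ ((S \ R) △ (Q ∪ S))) △ (S ∩ Q))' = {4,8,9,10,12,16}
|((((R \ Q) ∩ S) ∪ ((S \ R) △ (Q ∪ S))) △ (S ∩ Q))'| = 6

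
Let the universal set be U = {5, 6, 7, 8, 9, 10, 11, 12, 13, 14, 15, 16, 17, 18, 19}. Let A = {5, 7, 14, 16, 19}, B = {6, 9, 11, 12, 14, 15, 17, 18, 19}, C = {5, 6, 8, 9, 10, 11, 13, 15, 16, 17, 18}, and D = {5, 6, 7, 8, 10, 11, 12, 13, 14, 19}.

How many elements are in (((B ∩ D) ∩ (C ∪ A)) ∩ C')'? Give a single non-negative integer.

13

B ∩ D = {6, 11, 12, 14, 19}
C ∪ A = {5, 6, 7, 8, 9, 10, 11, 13, 14, 15, 16, 17, 18, 19}
(B ∩ D) ∩ (C ∪ A) = {6, 11, 14, 19}
C' = {7, 12, 14, 19}
((B ∩ D) ∩ (C ∪ A)) ∩ C' = {14, 19}
(((B ∩ D) ∩ (C ∪ A)) ∩ C')' = {5, 6, 7, 8, 9, 10, 11, 12, 13, 15, 16, 17, 18}
|(((B ∩ D) ∩ (C ∪ A)) ∩ C')'| = 13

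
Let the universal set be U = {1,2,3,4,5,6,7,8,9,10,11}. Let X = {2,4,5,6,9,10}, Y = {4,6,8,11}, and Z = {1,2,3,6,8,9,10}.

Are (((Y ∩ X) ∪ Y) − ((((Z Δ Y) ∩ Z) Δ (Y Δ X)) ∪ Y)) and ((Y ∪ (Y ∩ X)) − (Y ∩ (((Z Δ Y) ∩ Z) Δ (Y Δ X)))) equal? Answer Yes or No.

No

Y ∩ X = {4,6}
(Y ∩ X) ∪ Y = {4,6,8,11}
Z Δ Y = {1,2,3,4,9,10,11}
(Z Δ Y) ∩ Z = {1,2,3,9,10}
Y Δ X = {2,5,8,9,10,11}
((Z Δ Y) ∩ Z) Δ (Y Δ X) = {1,3,5,8,11}
(((Z Δ Y) ∩ Z) Δ (Y Δ X)) ∪ Y = {1,3,4,5,6,8,11}
((Y ∩ X) ∪ Y) − ((((Z Δ Y) ∩ Z) Δ (Y Δ X)) ∪ Y) = {}
Y ∪ (Y ∩ X) = {4,6,8,11}
Y ∩ (((Z Δ Y) ∩ Z) Δ (Y Δ X)) = {8,11}
(Y ∪ (Y ∩ X)) − (Y ∩ (((Z Δ Y) ∩ Z) Δ (Y Δ X))) = {4,6}
4 ∈ (Y ∪ (Y ∩ X)) − (Y ∩ (((Z Δ Y) ∩ Z) Δ (Y Δ X))) but 4 ∉ ((Y ∩ X) ∪ Y) − ((((Z Δ Y) ∩ Z) Δ (Y Δ X)) ∪ Y), so they differ.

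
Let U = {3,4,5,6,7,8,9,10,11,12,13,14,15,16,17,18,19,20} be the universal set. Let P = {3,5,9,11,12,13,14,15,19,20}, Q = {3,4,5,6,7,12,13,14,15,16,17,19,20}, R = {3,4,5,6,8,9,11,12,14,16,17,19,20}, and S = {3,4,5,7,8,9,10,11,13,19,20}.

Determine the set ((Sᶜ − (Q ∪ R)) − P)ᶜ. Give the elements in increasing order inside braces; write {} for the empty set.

{3,4,5,6,7,8,9,10,11,12,13,14,15,16,17,19,20}

Sᶜ = {6,12,14,15,16,17,18}
Q ∪ R = {3,4,5,6,7,8,9,11,12,13,14,15,16,17,19,20}
Sᶜ − (Q ∪ R) = {18}
(Sᶜ − (Q ∪ R)) − P = {18}
((Sᶜ − (Q ∪ R)) − P)ᶜ = {3,4,5,6,7,8,9,10,11,12,13,14,15,16,17,19,20}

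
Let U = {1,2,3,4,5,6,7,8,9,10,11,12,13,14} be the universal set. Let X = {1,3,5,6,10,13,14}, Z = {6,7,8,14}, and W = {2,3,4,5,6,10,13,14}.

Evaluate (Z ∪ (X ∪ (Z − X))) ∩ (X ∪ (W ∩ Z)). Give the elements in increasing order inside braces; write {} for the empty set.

{1,3,5,6,10,13,14}

Z − X = {7,8}
X ∪ (Z − X) = {1,3,5,6,7,8,10,13,14}
Z ∪ (X ∪ (Z − X)) = {1,3,5,6,7,8,10,13,14}
W ∩ Z = {6,14}
X ∪ (W ∩ Z) = {1,3,5,6,10,13,14}
(Z ∪ (X ∪ (Z − X))) ∩ (X ∪ (W ∩ Z)) = {1,3,5,6,10,13,14}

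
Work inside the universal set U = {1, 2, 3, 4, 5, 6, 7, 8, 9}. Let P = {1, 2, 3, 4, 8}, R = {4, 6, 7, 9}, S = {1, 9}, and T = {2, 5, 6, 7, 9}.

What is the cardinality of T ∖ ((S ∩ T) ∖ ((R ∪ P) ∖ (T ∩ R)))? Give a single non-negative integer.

S ∩ T = {9}
R ∪ P = {1, 2, 3, 4, 6, 7, 8, 9}
T ∩ R = {6, 7, 9}
(R ∪ P) ∖ (T ∩ R) = {1, 2, 3, 4, 8}
(S ∩ T) ∖ ((R ∪ P) ∖ (T ∩ R)) = {9}
T ∖ ((S ∩ T) ∖ ((R ∪ P) ∖ (T ∩ R))) = {2, 5, 6, 7}
|T ∖ ((S ∩ T) ∖ ((R ∪ P) ∖ (T ∩ R)))| = 4

4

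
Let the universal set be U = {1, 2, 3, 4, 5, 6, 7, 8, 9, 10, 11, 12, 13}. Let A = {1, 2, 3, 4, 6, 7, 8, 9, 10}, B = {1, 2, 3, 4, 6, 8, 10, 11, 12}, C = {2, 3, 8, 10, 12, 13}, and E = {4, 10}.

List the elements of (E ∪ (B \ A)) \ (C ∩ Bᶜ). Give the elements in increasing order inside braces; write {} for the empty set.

{4, 10, 11, 12}

B \ A = {11, 12}
E ∪ (B \ A) = {4, 10, 11, 12}
Bᶜ = {5, 7, 9, 13}
C ∩ Bᶜ = {13}
(E ∪ (B \ A)) \ (C ∩ Bᶜ) = {4, 10, 11, 12}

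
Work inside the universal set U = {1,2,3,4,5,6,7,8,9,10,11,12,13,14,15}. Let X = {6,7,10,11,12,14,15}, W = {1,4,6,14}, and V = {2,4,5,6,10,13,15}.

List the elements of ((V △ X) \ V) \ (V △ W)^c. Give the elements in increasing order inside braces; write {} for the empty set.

V △ X = {2,4,5,7,11,12,13,14}
(V △ X) \ V = {7,11,12,14}
V △ W = {1,2,5,10,13,14,15}
(V △ W)^c = {3,4,6,7,8,9,11,12}
((V △ X) \ V) \ (V △ W)^c = {14}

{14}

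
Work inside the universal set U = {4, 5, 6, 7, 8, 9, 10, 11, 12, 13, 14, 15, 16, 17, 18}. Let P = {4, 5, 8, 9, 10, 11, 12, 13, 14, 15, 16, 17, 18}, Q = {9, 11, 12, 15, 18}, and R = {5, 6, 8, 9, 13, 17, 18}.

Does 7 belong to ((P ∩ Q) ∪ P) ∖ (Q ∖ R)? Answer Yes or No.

7 ∉ P and 7 ∉ Q, so 7 ∉ P ∩ Q
7 ∉ (P ∩ Q) and 7 ∉ P, so 7 ∉ (P ∩ Q) ∪ P
7 ∉ Q and 7 ∉ R, so 7 ∉ Q ∖ R
7 ∉ ((P ∩ Q) ∪ P) and 7 ∉ (Q ∖ R), so 7 ∉ ((P ∩ Q) ∪ P) ∖ (Q ∖ R)

No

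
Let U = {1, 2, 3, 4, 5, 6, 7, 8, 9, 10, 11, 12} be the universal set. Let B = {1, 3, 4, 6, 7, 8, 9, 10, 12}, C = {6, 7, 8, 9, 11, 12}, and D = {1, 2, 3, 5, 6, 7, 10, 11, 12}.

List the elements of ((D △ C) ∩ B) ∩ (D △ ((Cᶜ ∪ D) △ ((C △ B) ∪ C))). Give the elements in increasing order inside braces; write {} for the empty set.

{1, 3, 8, 9, 10}

D △ C = {1, 2, 3, 5, 8, 9, 10}
(D △ C) ∩ B = {1, 3, 8, 9, 10}
Cᶜ = {1, 2, 3, 4, 5, 10}
Cᶜ ∪ D = {1, 2, 3, 4, 5, 6, 7, 10, 11, 12}
C △ B = {1, 3, 4, 10, 11}
(C △ B) ∪ C = {1, 3, 4, 6, 7, 8, 9, 10, 11, 12}
(Cᶜ ∪ D) △ ((C △ B) ∪ C) = {2, 5, 8, 9}
D △ ((Cᶜ ∪ D) △ ((C △ B) ∪ C)) = {1, 3, 6, 7, 8, 9, 10, 11, 12}
((D △ C) ∩ B) ∩ (D △ ((Cᶜ ∪ D) △ ((C △ B) ∪ C))) = {1, 3, 8, 9, 10}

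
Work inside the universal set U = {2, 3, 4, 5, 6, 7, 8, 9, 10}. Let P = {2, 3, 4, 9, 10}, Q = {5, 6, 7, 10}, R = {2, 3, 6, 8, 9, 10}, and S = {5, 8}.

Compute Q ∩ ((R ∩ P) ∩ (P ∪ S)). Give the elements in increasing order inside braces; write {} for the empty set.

R ∩ P = {2, 3, 9, 10}
P ∪ S = {2, 3, 4, 5, 8, 9, 10}
(R ∩ P) ∩ (P ∪ S) = {2, 3, 9, 10}
Q ∩ ((R ∩ P) ∩ (P ∪ S)) = {10}

{10}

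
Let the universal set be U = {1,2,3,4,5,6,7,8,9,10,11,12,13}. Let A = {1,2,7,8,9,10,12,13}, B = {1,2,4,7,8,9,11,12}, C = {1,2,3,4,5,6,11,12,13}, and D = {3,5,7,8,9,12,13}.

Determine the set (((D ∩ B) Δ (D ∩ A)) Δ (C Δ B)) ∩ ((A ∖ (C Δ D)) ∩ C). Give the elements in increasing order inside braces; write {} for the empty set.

{}

D ∩ B = {7,8,9,12}
D ∩ A = {7,8,9,12,13}
(D ∩ B) Δ (D ∩ A) = {13}
C Δ B = {3,5,6,7,8,9,13}
((D ∩ B) Δ (D ∩ A)) Δ (C Δ B) = {3,5,6,7,8,9}
C Δ D = {1,2,4,6,7,8,9,11}
A ∖ (C Δ D) = {10,12,13}
(A ∖ (C Δ D)) ∩ C = {12,13}
(((D ∩ B) Δ (D ∩ A)) Δ (C Δ B)) ∩ ((A ∖ (C Δ D)) ∩ C) = {}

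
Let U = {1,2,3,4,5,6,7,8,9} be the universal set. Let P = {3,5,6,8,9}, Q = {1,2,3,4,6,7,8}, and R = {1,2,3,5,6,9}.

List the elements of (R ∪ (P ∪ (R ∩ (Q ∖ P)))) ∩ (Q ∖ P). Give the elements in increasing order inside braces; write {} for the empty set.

{1,2}

Q ∖ P = {1,2,4,7}
R ∩ (Q ∖ P) = {1,2}
P ∪ (R ∩ (Q ∖ P)) = {1,2,3,5,6,8,9}
R ∪ (P ∪ (R ∩ (Q ∖ P))) = {1,2,3,5,6,8,9}
(R ∪ (P ∪ (R ∩ (Q ∖ P)))) ∩ (Q ∖ P) = {1,2}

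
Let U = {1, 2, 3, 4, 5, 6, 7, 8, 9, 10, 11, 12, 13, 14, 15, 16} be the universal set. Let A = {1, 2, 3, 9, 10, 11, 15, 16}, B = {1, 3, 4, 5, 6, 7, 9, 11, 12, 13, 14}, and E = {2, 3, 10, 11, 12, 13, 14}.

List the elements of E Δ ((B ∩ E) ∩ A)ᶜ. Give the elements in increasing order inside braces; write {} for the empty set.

B ∩ E = {3, 11, 12, 13, 14}
(B ∩ E) ∩ A = {3, 11}
((B ∩ E) ∩ A)ᶜ = {1, 2, 4, 5, 6, 7, 8, 9, 10, 12, 13, 14, 15, 16}
E Δ ((B ∩ E) ∩ A)ᶜ = {1, 3, 4, 5, 6, 7, 8, 9, 11, 15, 16}

{1, 3, 4, 5, 6, 7, 8, 9, 11, 15, 16}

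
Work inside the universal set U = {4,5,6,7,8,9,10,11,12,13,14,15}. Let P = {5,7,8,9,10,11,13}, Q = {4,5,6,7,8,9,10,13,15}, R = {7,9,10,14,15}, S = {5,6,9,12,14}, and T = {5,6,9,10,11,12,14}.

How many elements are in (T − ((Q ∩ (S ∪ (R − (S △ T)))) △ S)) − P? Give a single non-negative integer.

S △ T = {10,11}
R − (S △ T) = {7,9,14,15}
S ∪ (R − (S △ T)) = {5,6,7,9,12,14,15}
Q ∩ (S ∪ (R − (S △ T))) = {5,6,7,9,15}
(Q ∩ (S ∪ (R − (S △ T)))) △ S = {7,12,14,15}
T − ((Q ∩ (S ∪ (R − (S △ T)))) △ S) = {5,6,9,10,11}
(T − ((Q ∩ (S ∪ (R − (S △ T)))) △ S)) − P = {6}
|(T − ((Q ∩ (S ∪ (R − (S △ T)))) △ S)) − P| = 1

1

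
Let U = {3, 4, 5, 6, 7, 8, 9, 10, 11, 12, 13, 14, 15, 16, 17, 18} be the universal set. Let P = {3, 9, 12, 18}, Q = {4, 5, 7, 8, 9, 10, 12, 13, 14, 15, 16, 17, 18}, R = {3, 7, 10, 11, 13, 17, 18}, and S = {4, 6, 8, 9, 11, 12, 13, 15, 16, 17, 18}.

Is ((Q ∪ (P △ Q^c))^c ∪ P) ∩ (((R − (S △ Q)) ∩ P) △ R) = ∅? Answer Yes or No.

Yes

Q^c = {3, 6, 11}
P △ Q^c = {6, 9, 11, 12, 18}
Q ∪ (P △ Q^c) = {4, 5, 6, 7, 8, 9, 10, 11, 12, 13, 14, 15, 16, 17, 18}
(Q ∪ (P △ Q^c))^c = {3}
(Q ∪ (P △ Q^c))^c ∪ P = {3, 9, 12, 18}
S △ Q = {5, 6, 7, 10, 11, 14}
R − (S △ Q) = {3, 13, 17, 18}
(R − (S △ Q)) ∩ P = {3, 18}
((R − (S △ Q)) ∩ P) △ R = {7, 10, 11, 13, 17}
{3, 9, 12, 18} and {7, 10, 11, 13, 17} share no elements.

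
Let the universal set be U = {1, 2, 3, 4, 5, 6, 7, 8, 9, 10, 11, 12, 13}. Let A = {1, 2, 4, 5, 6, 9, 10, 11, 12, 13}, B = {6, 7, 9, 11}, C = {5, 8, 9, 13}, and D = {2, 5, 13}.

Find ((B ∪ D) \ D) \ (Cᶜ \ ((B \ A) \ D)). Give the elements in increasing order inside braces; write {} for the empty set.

B ∪ D = {2, 5, 6, 7, 9, 11, 13}
(B ∪ D) \ D = {6, 7, 9, 11}
Cᶜ = {1, 2, 3, 4, 6, 7, 10, 11, 12}
B \ A = {7}
(B \ A) \ D = {7}
Cᶜ \ ((B \ A) \ D) = {1, 2, 3, 4, 6, 10, 11, 12}
((B ∪ D) \ D) \ (Cᶜ \ ((B \ A) \ D)) = {7, 9}

{7, 9}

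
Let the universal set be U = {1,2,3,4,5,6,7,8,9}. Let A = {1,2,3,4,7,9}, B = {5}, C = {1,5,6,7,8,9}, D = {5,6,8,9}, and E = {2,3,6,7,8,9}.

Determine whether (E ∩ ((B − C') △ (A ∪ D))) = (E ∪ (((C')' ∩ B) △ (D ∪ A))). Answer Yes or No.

No

C' = {2,3,4}
B − C' = {5}
A ∪ D = {1,2,3,4,5,6,7,8,9}
(B − C') △ (A ∪ D) = {1,2,3,4,6,7,8,9}
E ∩ ((B − C') △ (A ∪ D)) = {2,3,6,7,8,9}
(C')' = {1,5,6,7,8,9}
(C')' ∩ B = {5}
D ∪ A = {1,2,3,4,5,6,7,8,9}
((C')' ∩ B) △ (D ∪ A) = {1,2,3,4,6,7,8,9}
E ∪ (((C')' ∩ B) △ (D ∪ A)) = {1,2,3,4,6,7,8,9}
1 ∈ E ∪ (((C')' ∩ B) △ (D ∪ A)) but 1 ∉ E ∩ ((B − C') △ (A ∪ D)), so they differ.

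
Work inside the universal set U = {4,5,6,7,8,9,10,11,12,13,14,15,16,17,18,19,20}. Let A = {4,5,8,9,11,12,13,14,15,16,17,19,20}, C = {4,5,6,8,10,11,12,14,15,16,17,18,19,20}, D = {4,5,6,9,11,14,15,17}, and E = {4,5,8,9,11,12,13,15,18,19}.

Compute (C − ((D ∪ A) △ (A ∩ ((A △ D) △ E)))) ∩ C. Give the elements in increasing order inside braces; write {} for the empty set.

D ∪ A = {4,5,6,8,9,11,12,13,14,15,16,17,19,20}
A △ D = {6,8,12,13,16,19,20}
(A △ D) △ E = {4,5,6,9,11,15,16,18,20}
A ∩ ((A △ D) △ E) = {4,5,9,11,15,16,20}
(D ∪ A) △ (A ∩ ((A △ D) △ E)) = {6,8,12,13,14,17,19}
C − ((D ∪ A) △ (A ∩ ((A △ D) △ E))) = {4,5,10,11,15,16,18,20}
(C − ((D ∪ A) △ (A ∩ ((A △ D) △ E)))) ∩ C = {4,5,10,11,15,16,18,20}

{4,5,10,11,15,16,18,20}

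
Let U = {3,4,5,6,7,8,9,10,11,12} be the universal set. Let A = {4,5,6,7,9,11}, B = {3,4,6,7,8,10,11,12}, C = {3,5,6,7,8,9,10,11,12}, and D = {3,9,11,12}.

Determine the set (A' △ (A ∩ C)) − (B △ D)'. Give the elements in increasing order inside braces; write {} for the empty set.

A' = {3,8,10,12}
A ∩ C = {5,6,7,9,11}
A' △ (A ∩ C) = {3,5,6,7,8,9,10,11,12}
B △ D = {4,6,7,8,9,10}
(B △ D)' = {3,5,11,12}
(A' △ (A ∩ C)) − (B △ D)' = {6,7,8,9,10}

{6,7,8,9,10}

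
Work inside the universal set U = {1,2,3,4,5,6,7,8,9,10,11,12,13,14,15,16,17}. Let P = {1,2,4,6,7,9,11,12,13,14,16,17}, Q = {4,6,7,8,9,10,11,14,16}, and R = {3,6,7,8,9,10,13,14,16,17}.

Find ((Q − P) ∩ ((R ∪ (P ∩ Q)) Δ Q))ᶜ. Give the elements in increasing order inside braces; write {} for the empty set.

Q − P = {8,10}
P ∩ Q = {4,6,7,9,11,14,16}
R ∪ (P ∩ Q) = {3,4,6,7,8,9,10,11,13,14,16,17}
(R ∪ (P ∩ Q)) Δ Q = {3,13,17}
(Q − P) ∩ ((R ∪ (P ∩ Q)) Δ Q) = {}
((Q − P) ∩ ((R ∪ (P ∩ Q)) Δ Q))ᶜ = {1,2,3,4,5,6,7,8,9,10,11,12,13,14,15,16,17}

{1,2,3,4,5,6,7,8,9,10,11,12,13,14,15,16,17}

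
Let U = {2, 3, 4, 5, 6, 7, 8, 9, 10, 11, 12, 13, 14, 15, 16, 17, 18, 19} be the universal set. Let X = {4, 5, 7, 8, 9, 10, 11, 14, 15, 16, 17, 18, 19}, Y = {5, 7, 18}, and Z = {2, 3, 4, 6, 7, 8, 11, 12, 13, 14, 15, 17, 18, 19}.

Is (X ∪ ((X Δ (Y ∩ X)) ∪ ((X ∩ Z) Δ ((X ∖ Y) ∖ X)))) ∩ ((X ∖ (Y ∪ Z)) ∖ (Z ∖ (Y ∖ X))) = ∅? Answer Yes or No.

Y ∩ X = {5, 7, 18}
X Δ (Y ∩ X) = {4, 8, 9, 10, 11, 14, 15, 16, 17, 19}
X ∩ Z = {4, 7, 8, 11, 14, 15, 17, 18, 19}
X ∖ Y = {4, 8, 9, 10, 11, 14, 15, 16, 17, 19}
(X ∖ Y) ∖ X = {}
(X ∩ Z) Δ ((X ∖ Y) ∖ X) = {4, 7, 8, 11, 14, 15, 17, 18, 19}
(X Δ (Y ∩ X)) ∪ ((X ∩ Z) Δ ((X ∖ Y) ∖ X)) = {4, 7, 8, 9, 10, 11, 14, 15, 16, 17, 18, 19}
X ∪ ((X Δ (Y ∩ X)) ∪ ((X ∩ Z) Δ ((X ∖ Y) ∖ X))) = {4, 5, 7, 8, 9, 10, 11, 14, 15, 16, 17, 18, 19}
Y ∪ Z = {2, 3, 4, 5, 6, 7, 8, 11, 12, 13, 14, 15, 17, 18, 19}
X ∖ (Y ∪ Z) = {9, 10, 16}
Y ∖ X = {}
Z ∖ (Y ∖ X) = {2, 3, 4, 6, 7, 8, 11, 12, 13, 14, 15, 17, 18, 19}
(X ∖ (Y ∪ Z)) ∖ (Z ∖ (Y ∖ X)) = {9, 10, 16}
9 lies in both, so they are not disjoint.

No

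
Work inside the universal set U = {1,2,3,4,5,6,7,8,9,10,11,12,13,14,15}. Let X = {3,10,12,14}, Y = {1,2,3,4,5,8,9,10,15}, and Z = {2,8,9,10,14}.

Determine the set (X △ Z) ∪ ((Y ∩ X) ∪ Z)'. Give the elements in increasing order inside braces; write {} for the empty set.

{1,2,3,4,5,6,7,8,9,11,12,13,15}

X △ Z = {2,3,8,9,12}
Y ∩ X = {3,10}
(Y ∩ X) ∪ Z = {2,3,8,9,10,14}
((Y ∩ X) ∪ Z)' = {1,4,5,6,7,11,12,13,15}
(X △ Z) ∪ ((Y ∩ X) ∪ Z)' = {1,2,3,4,5,6,7,8,9,11,12,13,15}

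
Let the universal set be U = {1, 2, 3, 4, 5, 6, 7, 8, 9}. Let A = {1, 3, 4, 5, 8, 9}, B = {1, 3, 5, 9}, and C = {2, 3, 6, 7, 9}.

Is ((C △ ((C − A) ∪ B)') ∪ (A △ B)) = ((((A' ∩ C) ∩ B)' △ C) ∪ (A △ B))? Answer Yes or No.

C − A = {2, 6, 7}
(C − A) ∪ B = {1, 2, 3, 5, 6, 7, 9}
((C − A) ∪ B)' = {4, 8}
C △ ((C − A) ∪ B)' = {2, 3, 4, 6, 7, 8, 9}
A △ B = {4, 8}
(C △ ((C − A) ∪ B)') ∪ (A △ B) = {2, 3, 4, 6, 7, 8, 9}
A' = {2, 6, 7}
A' ∩ C = {2, 6, 7}
(A' ∩ C) ∩ B = {}
((A' ∩ C) ∩ B)' = {1, 2, 3, 4, 5, 6, 7, 8, 9}
((A' ∩ C) ∩ B)' △ C = {1, 4, 5, 8}
(((A' ∩ C) ∩ B)' △ C) ∪ (A △ B) = {1, 4, 5, 8}
1 ∈ (((A' ∩ C) ∩ B)' △ C) ∪ (A △ B) but 1 ∉ (C △ ((C − A) ∪ B)') ∪ (A △ B), so they differ.

No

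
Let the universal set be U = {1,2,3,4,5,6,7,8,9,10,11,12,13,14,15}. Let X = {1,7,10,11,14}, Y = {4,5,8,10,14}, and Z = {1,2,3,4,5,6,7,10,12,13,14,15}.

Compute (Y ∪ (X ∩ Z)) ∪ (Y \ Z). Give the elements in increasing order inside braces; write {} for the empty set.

X ∩ Z = {1,7,10,14}
Y ∪ (X ∩ Z) = {1,4,5,7,8,10,14}
Y \ Z = {8}
(Y ∪ (X ∩ Z)) ∪ (Y \ Z) = {1,4,5,7,8,10,14}

{1,4,5,7,8,10,14}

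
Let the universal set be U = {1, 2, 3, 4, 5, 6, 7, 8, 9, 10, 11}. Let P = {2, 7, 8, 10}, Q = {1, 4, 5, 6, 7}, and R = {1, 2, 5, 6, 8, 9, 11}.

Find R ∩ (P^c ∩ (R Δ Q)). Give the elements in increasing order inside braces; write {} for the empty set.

{9, 11}

P^c = {1, 3, 4, 5, 6, 9, 11}
R Δ Q = {2, 4, 7, 8, 9, 11}
P^c ∩ (R Δ Q) = {4, 9, 11}
R ∩ (P^c ∩ (R Δ Q)) = {9, 11}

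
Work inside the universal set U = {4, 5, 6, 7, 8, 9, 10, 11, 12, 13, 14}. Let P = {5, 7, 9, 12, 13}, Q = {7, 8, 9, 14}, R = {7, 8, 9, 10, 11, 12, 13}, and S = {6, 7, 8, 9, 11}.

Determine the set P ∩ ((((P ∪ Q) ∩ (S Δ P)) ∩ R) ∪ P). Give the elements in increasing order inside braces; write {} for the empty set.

{5, 7, 9, 12, 13}

P ∪ Q = {5, 7, 8, 9, 12, 13, 14}
S Δ P = {5, 6, 8, 11, 12, 13}
(P ∪ Q) ∩ (S Δ P) = {5, 8, 12, 13}
((P ∪ Q) ∩ (S Δ P)) ∩ R = {8, 12, 13}
(((P ∪ Q) ∩ (S Δ P)) ∩ R) ∪ P = {5, 7, 8, 9, 12, 13}
P ∩ ((((P ∪ Q) ∩ (S Δ P)) ∩ R) ∪ P) = {5, 7, 9, 12, 13}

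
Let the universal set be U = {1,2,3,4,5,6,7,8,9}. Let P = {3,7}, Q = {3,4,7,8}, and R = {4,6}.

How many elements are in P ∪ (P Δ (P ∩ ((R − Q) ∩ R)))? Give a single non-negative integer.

R − Q = {6}
(R − Q) ∩ R = {6}
P ∩ ((R − Q) ∩ R) = {}
P Δ (P ∩ ((R − Q) ∩ R)) = {3,7}
P ∪ (P Δ (P ∩ ((R − Q) ∩ R))) = {3,7}
|P ∪ (P Δ (P ∩ ((R − Q) ∩ R)))| = 2

2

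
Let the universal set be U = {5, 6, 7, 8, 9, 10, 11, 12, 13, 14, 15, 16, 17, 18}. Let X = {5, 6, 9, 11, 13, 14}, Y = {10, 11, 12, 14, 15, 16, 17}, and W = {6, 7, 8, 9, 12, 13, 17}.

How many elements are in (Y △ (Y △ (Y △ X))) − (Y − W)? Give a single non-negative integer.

6

Y △ X = {5, 6, 9, 10, 12, 13, 15, 16, 17}
Y △ (Y △ X) = {5, 6, 9, 11, 13, 14}
Y △ (Y △ (Y △ X)) = {5, 6, 9, 10, 12, 13, 15, 16, 17}
Y − W = {10, 11, 14, 15, 16}
(Y △ (Y △ (Y △ X))) − (Y − W) = {5, 6, 9, 12, 13, 17}
|(Y △ (Y △ (Y △ X))) − (Y − W)| = 6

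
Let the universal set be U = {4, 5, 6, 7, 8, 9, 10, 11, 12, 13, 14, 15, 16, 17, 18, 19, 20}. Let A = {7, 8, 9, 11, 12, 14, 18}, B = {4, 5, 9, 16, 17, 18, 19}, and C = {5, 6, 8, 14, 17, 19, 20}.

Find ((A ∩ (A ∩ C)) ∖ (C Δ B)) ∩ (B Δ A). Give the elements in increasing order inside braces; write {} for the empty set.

A ∩ C = {8, 14}
A ∩ (A ∩ C) = {8, 14}
C Δ B = {4, 6, 8, 9, 14, 16, 18, 20}
(A ∩ (A ∩ C)) ∖ (C Δ B) = {}
B Δ A = {4, 5, 7, 8, 11, 12, 14, 16, 17, 19}
((A ∩ (A ∩ C)) ∖ (C Δ B)) ∩ (B Δ A) = {}

{}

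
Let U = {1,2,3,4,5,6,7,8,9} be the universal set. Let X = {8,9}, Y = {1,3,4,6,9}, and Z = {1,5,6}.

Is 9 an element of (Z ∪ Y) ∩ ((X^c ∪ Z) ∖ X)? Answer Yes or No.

9 ∉ Z and 9 ∈ Y, so 9 ∈ Z ∪ Y
9 ∈ X, so 9 ∉ X^c
9 ∉ X^c and 9 ∉ Z, so 9 ∉ X^c ∪ Z
9 ∉ (X^c ∪ Z) and 9 ∈ X, so 9 ∉ (X^c ∪ Z) ∖ X
9 ∈ (Z ∪ Y) and 9 ∉ ((X^c ∪ Z) ∖ X), so 9 ∉ (Z ∪ Y) ∩ ((X^c ∪ Z) ∖ X)

No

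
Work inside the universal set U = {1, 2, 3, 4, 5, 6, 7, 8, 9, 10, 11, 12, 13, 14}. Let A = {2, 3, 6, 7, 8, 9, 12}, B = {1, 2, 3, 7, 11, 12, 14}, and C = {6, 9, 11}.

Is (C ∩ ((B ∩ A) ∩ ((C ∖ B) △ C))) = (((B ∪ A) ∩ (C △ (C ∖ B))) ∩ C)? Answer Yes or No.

B ∩ A = {2, 3, 7, 12}
C ∖ B = {6, 9}
(C ∖ B) △ C = {11}
(B ∩ A) ∩ ((C ∖ B) △ C) = {}
C ∩ ((B ∩ A) ∩ ((C ∖ B) △ C)) = {}
B ∪ A = {1, 2, 3, 6, 7, 8, 9, 11, 12, 14}
C △ (C ∖ B) = {11}
(B ∪ A) ∩ (C △ (C ∖ B)) = {11}
((B ∪ A) ∩ (C △ (C ∖ B))) ∩ C = {11}
11 ∈ ((B ∪ A) ∩ (C △ (C ∖ B))) ∩ C but 11 ∉ C ∩ ((B ∩ A) ∩ ((C ∖ B) △ C)), so they differ.

No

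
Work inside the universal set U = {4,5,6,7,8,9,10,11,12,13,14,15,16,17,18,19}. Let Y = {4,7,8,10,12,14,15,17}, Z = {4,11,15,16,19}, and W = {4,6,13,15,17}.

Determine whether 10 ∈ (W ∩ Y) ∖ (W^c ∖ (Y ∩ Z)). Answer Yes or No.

No

10 ∉ W and 10 ∈ Y, so 10 ∉ W ∩ Y
10 ∉ W, so 10 ∈ W^c
10 ∈ Y and 10 ∉ Z, so 10 ∉ Y ∩ Z
10 ∈ W^c and 10 ∉ (Y ∩ Z), so 10 ∈ W^c ∖ (Y ∩ Z)
10 ∉ (W ∩ Y) and 10 ∈ (W^c ∖ (Y ∩ Z)), so 10 ∉ (W ∩ Y) ∖ (W^c ∖ (Y ∩ Z))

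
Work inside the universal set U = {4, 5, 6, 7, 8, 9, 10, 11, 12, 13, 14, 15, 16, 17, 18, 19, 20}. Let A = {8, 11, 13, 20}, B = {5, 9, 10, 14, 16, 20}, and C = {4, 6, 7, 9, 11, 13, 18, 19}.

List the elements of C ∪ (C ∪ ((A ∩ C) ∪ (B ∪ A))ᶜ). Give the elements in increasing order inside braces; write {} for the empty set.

{4, 6, 7, 9, 11, 12, 13, 15, 17, 18, 19}

A ∩ C = {11, 13}
B ∪ A = {5, 8, 9, 10, 11, 13, 14, 16, 20}
(A ∩ C) ∪ (B ∪ A) = {5, 8, 9, 10, 11, 13, 14, 16, 20}
((A ∩ C) ∪ (B ∪ A))ᶜ = {4, 6, 7, 12, 15, 17, 18, 19}
C ∪ ((A ∩ C) ∪ (B ∪ A))ᶜ = {4, 6, 7, 9, 11, 12, 13, 15, 17, 18, 19}
C ∪ (C ∪ ((A ∩ C) ∪ (B ∪ A))ᶜ) = {4, 6, 7, 9, 11, 12, 13, 15, 17, 18, 19}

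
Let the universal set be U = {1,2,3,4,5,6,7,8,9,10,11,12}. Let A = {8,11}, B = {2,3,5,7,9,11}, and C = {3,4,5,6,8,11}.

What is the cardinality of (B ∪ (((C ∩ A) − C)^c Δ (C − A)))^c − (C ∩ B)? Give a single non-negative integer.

2

C ∩ A = {8,11}
(C ∩ A) − C = {}
((C ∩ A) − C)^c = {1,2,3,4,5,6,7,8,9,10,11,12}
C − A = {3,4,5,6}
((C ∩ A) − C)^c Δ (C − A) = {1,2,7,8,9,10,11,12}
B ∪ (((C ∩ A) − C)^c Δ (C − A)) = {1,2,3,5,7,8,9,10,11,12}
(B ∪ (((C ∩ A) − C)^c Δ (C − A)))^c = {4,6}
C ∩ B = {3,5,11}
(B ∪ (((C ∩ A) − C)^c Δ (C − A)))^c − (C ∩ B) = {4,6}
|(B ∪ (((C ∩ A) − C)^c Δ (C − A)))^c − (C ∩ B)| = 2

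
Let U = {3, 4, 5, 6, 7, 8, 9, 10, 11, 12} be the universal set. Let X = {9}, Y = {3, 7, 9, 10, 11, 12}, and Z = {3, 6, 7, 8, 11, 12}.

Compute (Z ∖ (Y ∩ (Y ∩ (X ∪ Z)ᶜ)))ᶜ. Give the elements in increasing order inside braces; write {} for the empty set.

{4, 5, 9, 10}

X ∪ Z = {3, 6, 7, 8, 9, 11, 12}
(X ∪ Z)ᶜ = {4, 5, 10}
Y ∩ (X ∪ Z)ᶜ = {10}
Y ∩ (Y ∩ (X ∪ Z)ᶜ) = {10}
Z ∖ (Y ∩ (Y ∩ (X ∪ Z)ᶜ)) = {3, 6, 7, 8, 11, 12}
(Z ∖ (Y ∩ (Y ∩ (X ∪ Z)ᶜ)))ᶜ = {4, 5, 9, 10}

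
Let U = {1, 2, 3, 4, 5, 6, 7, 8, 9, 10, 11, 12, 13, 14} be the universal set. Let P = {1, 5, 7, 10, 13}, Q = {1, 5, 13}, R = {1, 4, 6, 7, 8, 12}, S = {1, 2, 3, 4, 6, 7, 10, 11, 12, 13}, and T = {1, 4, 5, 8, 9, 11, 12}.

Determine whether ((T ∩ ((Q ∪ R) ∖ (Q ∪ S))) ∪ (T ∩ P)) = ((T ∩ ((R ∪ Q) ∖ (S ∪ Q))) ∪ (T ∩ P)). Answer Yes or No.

Q ∪ R = {1, 4, 5, 6, 7, 8, 12, 13}
Q ∪ S = {1, 2, 3, 4, 5, 6, 7, 10, 11, 12, 13}
(Q ∪ R) ∖ (Q ∪ S) = {8}
T ∩ ((Q ∪ R) ∖ (Q ∪ S)) = {8}
T ∩ P = {1, 5}
(T ∩ ((Q ∪ R) ∖ (Q ∪ S))) ∪ (T ∩ P) = {1, 5, 8}
R ∪ Q = {1, 4, 5, 6, 7, 8, 12, 13}
S ∪ Q = {1, 2, 3, 4, 5, 6, 7, 10, 11, 12, 13}
(R ∪ Q) ∖ (S ∪ Q) = {8}
T ∩ ((R ∪ Q) ∖ (S ∪ Q)) = {8}
(T ∩ ((R ∪ Q) ∖ (S ∪ Q))) ∪ (T ∩ P) = {1, 5, 8}
Both equal {1, 5, 8}, so (T ∩ ((Q ∪ R) ∖ (Q ∪ S))) ∪ (T ∩ P) = (T ∩ ((R ∪ Q) ∖ (S ∪ Q))) ∪ (T ∩ P).

Yes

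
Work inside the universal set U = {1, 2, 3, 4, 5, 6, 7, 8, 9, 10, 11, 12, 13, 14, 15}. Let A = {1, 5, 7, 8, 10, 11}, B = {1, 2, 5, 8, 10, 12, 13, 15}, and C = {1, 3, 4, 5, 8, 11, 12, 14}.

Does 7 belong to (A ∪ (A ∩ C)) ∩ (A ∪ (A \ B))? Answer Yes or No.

7 ∈ A and 7 ∉ C, so 7 ∉ A ∩ C
7 ∈ A and 7 ∉ (A ∩ C), so 7 ∈ A ∪ (A ∩ C)
7 ∈ A and 7 ∉ B, so 7 ∈ A \ B
7 ∈ A and 7 ∈ (A \ B), so 7 ∈ A ∪ (A \ B)
7 ∈ (A ∪ (A ∩ C)) and 7 ∈ (A ∪ (A \ B)), so 7 ∈ (A ∪ (A ∩ C)) ∩ (A ∪ (A \ B))

Yes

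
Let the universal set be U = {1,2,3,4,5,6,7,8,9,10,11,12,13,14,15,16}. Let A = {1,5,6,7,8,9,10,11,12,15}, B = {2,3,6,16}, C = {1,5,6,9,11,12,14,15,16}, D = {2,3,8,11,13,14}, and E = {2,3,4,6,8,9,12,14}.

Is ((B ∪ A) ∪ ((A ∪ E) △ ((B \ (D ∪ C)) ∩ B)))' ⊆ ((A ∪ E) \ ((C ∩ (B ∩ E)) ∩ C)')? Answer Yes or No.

B ∪ A = {1,2,3,5,6,7,8,9,10,11,12,15,16}
A ∪ E = {1,2,3,4,5,6,7,8,9,10,11,12,14,15}
D ∪ C = {1,2,3,5,6,8,9,11,12,13,14,15,16}
B \ (D ∪ C) = {}
(B \ (D ∪ C)) ∩ B = {}
(A ∪ E) △ ((B \ (D ∪ C)) ∩ B) = {1,2,3,4,5,6,7,8,9,10,11,12,14,15}
(B ∪ A) ∪ ((A ∪ E) △ ((B \ (D ∪ C)) ∩ B)) = {1,2,3,4,5,6,7,8,9,10,11,12,14,15,16}
((B ∪ A) ∪ ((A ∪ E) △ ((B \ (D ∪ C)) ∩ B)))' = {13}
B ∩ E = {2,3,6}
C ∩ (B ∩ E) = {6}
(C ∩ (B ∩ E)) ∩ C = {6}
((C ∩ (B ∩ E)) ∩ C)' = {1,2,3,4,5,7,8,9,10,11,12,13,14,15,16}
(A ∪ E) \ ((C ∩ (B ∩ E)) ∩ C)' = {6}
13 ∈ ((B ∪ A) ∪ ((A ∪ E) △ ((B \ (D ∪ C)) ∩ B)))' but 13 ∉ (A ∪ E) \ ((C ∩ (B ∩ E)) ∩ C)', so the inclusion fails.

No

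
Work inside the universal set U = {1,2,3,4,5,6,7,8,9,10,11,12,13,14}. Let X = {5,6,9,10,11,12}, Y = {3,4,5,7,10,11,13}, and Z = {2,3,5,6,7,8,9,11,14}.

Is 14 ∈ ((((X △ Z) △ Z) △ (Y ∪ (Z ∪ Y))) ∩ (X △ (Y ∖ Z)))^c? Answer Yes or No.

14 ∉ X and 14 ∈ Z, so 14 ∈ X △ Z
14 ∈ (X △ Z) and 14 ∈ Z, so 14 ∉ (X △ Z) △ Z
14 ∈ Z and 14 ∉ Y, so 14 ∈ Z ∪ Y
14 ∉ Y and 14 ∈ (Z ∪ Y), so 14 ∈ Y ∪ (Z ∪ Y)
14 ∉ ((X △ Z) △ Z) and 14 ∈ (Y ∪ (Z ∪ Y)), so 14 ∈ ((X △ Z) △ Z) △ (Y ∪ (Z ∪ Y))
14 ∉ Y and 14 ∈ Z, so 14 ∉ Y ∖ Z
14 ∉ X and 14 ∉ (Y ∖ Z), so 14 ∉ X △ (Y ∖ Z)
14 ∈ (((X △ Z) △ Z) △ (Y ∪ (Z ∪ Y))) and 14 ∉ (X △ (Y ∖ Z)), so 14 ∉ (((X △ Z) △ Z) △ (Y ∪ (Z ∪ Y))) ∩ (X △ (Y ∖ Z))
14 ∈ ((((X △ Z) △ Z) △ (Y ∪ (Z ∪ Y))) ∩ (X △ (Y ∖ Z)))^c since 14 ∉ ((((X △ Z) △ Z) △ (Y ∪ (Z ∪ Y))) ∩ (X △ (Y ∖ Z)))

Yes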